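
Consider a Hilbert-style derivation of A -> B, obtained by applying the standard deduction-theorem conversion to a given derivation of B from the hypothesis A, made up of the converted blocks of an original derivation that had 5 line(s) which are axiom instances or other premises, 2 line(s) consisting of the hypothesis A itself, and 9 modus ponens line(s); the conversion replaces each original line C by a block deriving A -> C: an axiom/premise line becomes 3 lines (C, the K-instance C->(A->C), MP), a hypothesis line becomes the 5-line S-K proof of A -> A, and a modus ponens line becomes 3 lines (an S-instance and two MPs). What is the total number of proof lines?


Deduction-theorem conversion, block by block:
- 5 axiom/premise lines -> 3 lines each = 15
- 2 hypothesis lines -> 5 lines each (identity proof A->A) = 10
- 9 MP lines -> 3 lines each (S-instance, MP, MP) = 27
Total = 15 + 10 + 27 = 52 lines.

52


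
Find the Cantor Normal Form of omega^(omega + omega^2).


omega^(omega + omega^2):
In ordinal addition a term is absorbed by a following term of strictly larger exponent: 1 < 2, so omega + omega^2 = omega^2.
omega raised to a CNF ordinal is a single CNF term: Result = omega^(omega^2)

omega^(omega^2)


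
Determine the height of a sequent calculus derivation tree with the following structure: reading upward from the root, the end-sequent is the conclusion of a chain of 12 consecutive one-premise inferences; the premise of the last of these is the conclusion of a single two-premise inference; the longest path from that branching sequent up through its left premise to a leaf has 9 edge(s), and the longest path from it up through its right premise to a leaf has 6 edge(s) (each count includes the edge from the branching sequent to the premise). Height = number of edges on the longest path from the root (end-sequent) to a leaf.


Longest path through the left premise: 9 edges (measured from the branching sequent)
Longest path through the right premise: 6 edges
Height of the subtree rooted at the branching sequent: max(9, 6) = 9
The branching sequent sits 12 edges above the root (the chain of one-premise inferences), so height = 9 + 12 = 21

21


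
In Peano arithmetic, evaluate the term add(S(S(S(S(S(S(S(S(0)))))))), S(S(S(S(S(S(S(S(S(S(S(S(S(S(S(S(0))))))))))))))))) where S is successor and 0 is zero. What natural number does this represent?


add(S^8(0), S^16(0)):
S^8(0) = 8
S^16(0) = 16
8 + 16 = 24

24


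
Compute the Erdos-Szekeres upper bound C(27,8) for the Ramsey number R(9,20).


R(9,20) <= C(9+20-2, 9-1) = C(27, 8)
C(27, 8) = 27! / (8! * 19!)
= 2220075

2220075


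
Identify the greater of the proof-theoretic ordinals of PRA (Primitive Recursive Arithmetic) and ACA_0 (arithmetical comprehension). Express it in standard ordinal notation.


Proof-theoretic ordinal of PRA (Primitive Recursive Arithmetic): omega^omega
Proof-theoretic ordinal of ACA_0 (arithmetical comprehension): epsilon_0
Comparing: omega^omega < epsilon_0.
The larger ordinal is epsilon_0 (from ACA_0 (arithmetical comprehension)).

epsilon_0


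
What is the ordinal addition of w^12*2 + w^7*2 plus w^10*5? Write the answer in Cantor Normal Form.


Ordinal addition (w^12*2 + w^7*2) + w^10*5:
alpha's leading term has exponent 12 > beta's exponent 10, so it survives.
alpha's tail term has exponent 7 < beta's exponent 10, so it is absorbed by beta.
In ordinal addition, any term followed by a strictly larger-exponent term is absorbed.
Result = w^12*2 + w^10*5

w^12*2 + w^10*5


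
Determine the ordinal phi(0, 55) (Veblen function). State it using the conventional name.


phi(0, 55):
phi(0, beta) = omega^beta by definition.
phi(0, 55) = omega^55

omega^55


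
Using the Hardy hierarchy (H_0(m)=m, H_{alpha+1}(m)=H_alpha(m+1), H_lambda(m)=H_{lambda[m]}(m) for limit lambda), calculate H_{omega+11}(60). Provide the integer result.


H_{omega+11}(60):
Unwind the 11 successor steps: H_{omega+11}(60) = H_omega(60+11) = H_omega(71).
H_omega(m) = H_m(m) = m + m = 2m.
Result = 2 * 71 = 142

142


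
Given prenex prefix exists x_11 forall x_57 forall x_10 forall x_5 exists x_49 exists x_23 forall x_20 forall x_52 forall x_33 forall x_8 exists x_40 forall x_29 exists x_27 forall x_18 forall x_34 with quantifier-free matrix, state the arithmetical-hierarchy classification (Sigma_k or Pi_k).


Leading quantifier is exists, so the class is Sigma.
Number of quantifier blocks = alternations + 1 = 7 + 1 = 8.
Classification: Sigma_8

Sigma_8


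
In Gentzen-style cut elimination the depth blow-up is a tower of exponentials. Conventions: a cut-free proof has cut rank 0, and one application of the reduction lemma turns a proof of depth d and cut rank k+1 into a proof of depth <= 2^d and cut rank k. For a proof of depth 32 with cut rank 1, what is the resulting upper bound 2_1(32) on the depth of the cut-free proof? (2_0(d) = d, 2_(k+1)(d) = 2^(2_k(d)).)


Each rank reduction sends depth d to at most 2^d; cut rank r needs r reductions.
2_0(32) = 32
2_1(32) = 2^32 = 4294967296
Cut-free depth bound = 4294967296

4294967296


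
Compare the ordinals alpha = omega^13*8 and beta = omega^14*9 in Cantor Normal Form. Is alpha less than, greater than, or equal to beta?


Compare term by term from highest exponent:
alpha = omega^13*8
beta = omega^14*9
Term 1: alpha has omega^13*8, beta has omega^14*9
Result: alpha < beta

alpha < beta


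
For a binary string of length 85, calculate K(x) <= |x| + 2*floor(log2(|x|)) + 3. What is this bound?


floor(log2(85)) = 6
2 * 6 = 12
K(x) <= 85 + 12 + 3 = 100

100


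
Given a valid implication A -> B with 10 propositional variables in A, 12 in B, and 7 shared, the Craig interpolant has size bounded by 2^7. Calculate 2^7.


Shared atoms = 7
Craig interpolant size bound = 2^7
= 128

128


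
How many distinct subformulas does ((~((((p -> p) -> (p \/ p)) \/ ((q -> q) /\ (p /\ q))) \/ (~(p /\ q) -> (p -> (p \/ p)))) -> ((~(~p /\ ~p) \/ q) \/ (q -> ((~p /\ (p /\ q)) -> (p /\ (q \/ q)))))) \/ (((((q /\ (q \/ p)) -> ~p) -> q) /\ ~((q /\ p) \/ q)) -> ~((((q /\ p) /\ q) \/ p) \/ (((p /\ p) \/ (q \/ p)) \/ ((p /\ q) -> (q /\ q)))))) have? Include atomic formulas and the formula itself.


Formula: ((~((((p -> p) -> (p \/ p)) \/ ((q -> q) /\ (p /\ q))) \/ (~(p /\ q) -> (p -> (p \/ p)))) -> ((~(~p /\ ~p) \/ q) \/ (q -> ((~p /\ (p /\ q)) -> (p /\ (q \/ q)))))) \/ (((((q /\ (q \/ p)) -> ~p) -> q) /\ ~((q /\ p) \/ q)) -> ~((((q /\ p) /\ q) \/ p) \/ (((p /\ p) \/ (q \/ p)) \/ ((p /\ q) -> (q /\ q))))))
Subformulas found:
  1. p
  2. q
  3. ~p
  4. (q /\ p)
  5. (q \/ p)
  6. (p /\ q)
  7. (q /\ q)
  8. (p -> p)
  9. (q -> q)
  10. (p \/ p)
  11. (p /\ p)
  12. (q \/ q)
  13. ~(p /\ q)
  14. (~p /\ ~p)
  15. ~(~p /\ ~p)
  16. ((q /\ p) \/ q)
  17. ((q /\ p) /\ q)
  18. (p /\ (q \/ q))
  19. (q /\ (q \/ p))
  20. (p -> (p \/ p))
  21. (~p /\ (p /\ q))
  22. ~((q /\ p) \/ q)
  23. (~(~p /\ ~p) \/ q)
  24. (((q /\ p) /\ q) \/ p)
  25. ((p -> p) -> (p \/ p))
  26. ((p /\ q) -> (q /\ q))
  27. ((q -> q) /\ (p /\ q))
  28. ((p /\ p) \/ (q \/ p))
  29. ((q /\ (q \/ p)) -> ~p)
  30. (~(p /\ q) -> (p -> (p \/ p)))
  31. (((q /\ (q \/ p)) -> ~p) -> q)
  32. ((~p /\ (p /\ q)) -> (p /\ (q \/ q)))
  33. (q -> ((~p /\ (p /\ q)) -> (p /\ (q \/ q))))
  34. (((p /\ p) \/ (q \/ p)) \/ ((p /\ q) -> (q /\ q)))
  35. (((p -> p) -> (p \/ p)) \/ ((q -> q) /\ (p /\ q)))
  36. ((((q /\ (q \/ p)) -> ~p) -> q) /\ ~((q /\ p) \/ q))
  37. ((~(~p /\ ~p) \/ q) \/ (q -> ((~p /\ (p /\ q)) -> (p /\ (q \/ q)))))
  38. ((((q /\ p) /\ q) \/ p) \/ (((p /\ p) \/ (q \/ p)) \/ ((p /\ q) -> (q /\ q))))
  39. ~((((q /\ p) /\ q) \/ p) \/ (((p /\ p) \/ (q \/ p)) \/ ((p /\ q) -> (q /\ q))))
  40. ((((p -> p) -> (p \/ p)) \/ ((q -> q) /\ (p /\ q))) \/ (~(p /\ q) -> (p -> (p \/ p))))
  41. ~((((p -> p) -> (p \/ p)) \/ ((q -> q) /\ (p /\ q))) \/ (~(p /\ q) -> (p -> (p \/ p))))
  42. (((((q /\ (q \/ p)) -> ~p) -> q) /\ ~((q /\ p) \/ q)) -> ~((((q /\ p) /\ q) \/ p) \/ (((p /\ p) \/ (q \/ p)) \/ ((p /\ q) -> (q /\ q)))))
  43. (~((((p -> p) -> (p \/ p)) \/ ((q -> q) /\ (p /\ q))) \/ (~(p /\ q) -> (p -> (p \/ p)))) -> ((~(~p /\ ~p) \/ q) \/ (q -> ((~p /\ (p /\ q)) -> (p /\ (q \/ q))))))
  44. ((~((((p -> p) -> (p \/ p)) \/ ((q -> q) /\ (p /\ q))) \/ (~(p /\ q) -> (p -> (p \/ p)))) -> ((~(~p /\ ~p) \/ q) \/ (q -> ((~p /\ (p /\ q)) -> (p /\ (q \/ q)))))) \/ (((((q /\ (q \/ p)) -> ~p) -> q) /\ ~((q /\ p) \/ q)) -> ~((((q /\ p) /\ q) \/ p) \/ (((p /\ p) \/ (q \/ p)) \/ ((p /\ q) -> (q /\ q))))))
Total distinct subformulas = 44

44


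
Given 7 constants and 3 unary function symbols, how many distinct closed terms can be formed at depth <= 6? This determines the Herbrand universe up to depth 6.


Herbrand terms by depth:
Depth 0: 7 constants
Depth 1: 21 new terms (running total: 28)
Depth 2: 63 new terms (running total: 91)
Depth 3: 189 new terms (running total: 280)
Depth 4: 567 new terms (running total: 847)
Depth 5: 1701 new terms (running total: 2548)
Depth 6: 5103 new terms (running total: 7651)
Total distinct ground terms = 7651

7651


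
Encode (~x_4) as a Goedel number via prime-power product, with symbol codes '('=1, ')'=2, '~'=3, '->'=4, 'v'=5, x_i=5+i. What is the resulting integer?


Formula: (~x_4)
Symbol codes: [1, 3, 9, 2]
Primes: [2, 3, 5, 7]
p_1^1 = 2^1 = 2
p_2^3 = 3^3 = 27
p_3^9 = 5^9 = 1953125
p_4^2 = 7^2 = 49
Product = 5167968750

5167968750


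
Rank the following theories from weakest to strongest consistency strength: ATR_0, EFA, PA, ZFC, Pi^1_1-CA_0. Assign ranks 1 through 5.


Ordering by consistency strength:
1. EFA
2. PA
3. ATR_0
4. Pi^1_1-CA_0
5. ZFC


ATR_0=3, EFA=1, PA=2, ZFC=5, Pi^1_1-CA_0=4


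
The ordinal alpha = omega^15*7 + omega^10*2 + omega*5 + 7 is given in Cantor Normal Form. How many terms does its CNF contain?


CNF: omega^15*7 + omega^10*2 + omega*5 + 7
Count the summands separated by '+':
  term 1: omega^15*7
  term 2: omega^10*2
  term 3: omega*5
  term 4: 7
Total terms = 4

4


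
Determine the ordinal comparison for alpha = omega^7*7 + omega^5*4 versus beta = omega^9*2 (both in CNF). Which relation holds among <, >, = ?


Compare term by term from highest exponent:
alpha = omega^7*7 + omega^5*4
beta = omega^9*2
Term 1: alpha has omega^7*7, beta has omega^9*2
Term 2: alpha has omega^5*4, beta has omega^0*0
Result: alpha < beta

alpha < beta


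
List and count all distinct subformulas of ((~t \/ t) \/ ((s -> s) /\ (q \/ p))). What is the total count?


Formula: ((~t \/ t) \/ ((s -> s) /\ (q \/ p)))
Subformulas found:
  1. q
  2. s
  3. p
  4. t
  5. ~t
  6. (q \/ p)
  7. (s -> s)
  8. (~t \/ t)
  9. ((s -> s) /\ (q \/ p))
  10. ((~t \/ t) \/ ((s -> s) /\ (q \/ p)))
Total distinct subformulas = 10

10


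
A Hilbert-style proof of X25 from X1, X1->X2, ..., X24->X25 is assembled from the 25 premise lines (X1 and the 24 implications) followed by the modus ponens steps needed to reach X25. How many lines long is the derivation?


We have 25 premise lines: X1 and 24 implications.
Each implication is detached once by MP, giving 24 MP lines.
25 premise lines + 24 MP lines = 49 total lines.

49


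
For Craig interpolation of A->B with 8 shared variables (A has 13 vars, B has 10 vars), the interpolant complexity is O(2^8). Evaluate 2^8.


Shared atoms = 8
Craig interpolant size bound = 2^8
= 256

256


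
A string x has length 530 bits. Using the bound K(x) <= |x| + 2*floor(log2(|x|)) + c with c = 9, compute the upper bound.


floor(log2(530)) = 9
2 * 9 = 18
K(x) <= 530 + 18 + 9 = 557

557


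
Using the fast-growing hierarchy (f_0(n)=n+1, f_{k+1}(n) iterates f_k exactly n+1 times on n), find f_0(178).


f_0(178) = 178 + 1 = 179

179


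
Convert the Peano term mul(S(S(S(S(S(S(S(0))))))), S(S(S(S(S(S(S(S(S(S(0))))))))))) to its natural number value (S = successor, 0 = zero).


mul(S^7(0), S^10(0)):
S^7(0) = 7
S^10(0) = 10
7 * 10 = 70

70


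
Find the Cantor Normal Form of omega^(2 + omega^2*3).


omega^(2 + omega^2*3):
In ordinal addition a term is absorbed by a following term of strictly larger exponent: 0 < 2, so 2 + omega^2*3 = omega^2*3.
omega raised to a CNF ordinal is a single CNF term: Result = omega^(omega^2*3)

omega^(omega^2*3)


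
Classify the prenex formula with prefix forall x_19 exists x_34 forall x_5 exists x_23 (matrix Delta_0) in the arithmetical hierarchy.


Leading quantifier is forall, so the class is Pi.
Number of quantifier blocks = alternations + 1 = 3 + 1 = 4.
Classification: Pi_4

Pi_4


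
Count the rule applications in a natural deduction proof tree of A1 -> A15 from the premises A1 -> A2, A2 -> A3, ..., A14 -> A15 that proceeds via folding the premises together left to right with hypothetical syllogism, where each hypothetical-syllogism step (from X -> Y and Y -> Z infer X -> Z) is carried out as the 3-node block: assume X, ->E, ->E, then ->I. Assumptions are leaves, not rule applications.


There are 14 premises in the chain. The first HS step combines premises 1 and 2; each further premise needs one more HS step.
So 14 premises require 14 - 1 = 13 hypothetical-syllogism steps.
Each HS step uses 3 inference nodes (->E, ->E, ->I).
13 * 3 = 39 total inference nodes.

39


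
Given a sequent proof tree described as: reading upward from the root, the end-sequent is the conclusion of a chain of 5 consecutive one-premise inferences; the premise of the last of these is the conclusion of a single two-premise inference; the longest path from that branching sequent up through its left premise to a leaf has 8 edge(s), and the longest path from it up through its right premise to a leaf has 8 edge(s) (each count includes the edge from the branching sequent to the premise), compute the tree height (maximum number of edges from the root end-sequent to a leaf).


Longest path through the left premise: 8 edges (measured from the branching sequent)
Longest path through the right premise: 8 edges
Height of the subtree rooted at the branching sequent: max(8, 8) = 8
The branching sequent sits 5 edges above the root (the chain of one-premise inferences), so height = 8 + 5 = 13

13


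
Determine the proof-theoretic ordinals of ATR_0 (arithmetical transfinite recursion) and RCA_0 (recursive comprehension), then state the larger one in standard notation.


Proof-theoretic ordinal of ATR_0 (arithmetical transfinite recursion): Gamma_0
Proof-theoretic ordinal of RCA_0 (recursive comprehension): omega^omega
Comparing: omega^omega < Gamma_0.
The larger ordinal is Gamma_0 (from ATR_0 (arithmetical transfinite recursion)).

Gamma_0


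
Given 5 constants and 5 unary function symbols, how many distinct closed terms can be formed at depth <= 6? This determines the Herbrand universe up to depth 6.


Herbrand terms by depth:
Depth 0: 5 constants
Depth 1: 25 new terms (running total: 30)
Depth 2: 125 new terms (running total: 155)
Depth 3: 625 new terms (running total: 780)
Depth 4: 3125 new terms (running total: 3905)
Depth 5: 15625 new terms (running total: 19530)
Depth 6: 78125 new terms (running total: 97655)
Total distinct ground terms = 97655

97655


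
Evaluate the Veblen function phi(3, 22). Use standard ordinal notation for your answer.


phi(3, 22):
phi(3, beta) = eta_beta (the beta-th eta number, fixed point of zeta).
phi(3, 22) = eta_22

eta_22


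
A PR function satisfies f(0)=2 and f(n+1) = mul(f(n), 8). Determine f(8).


f(0) = 2
f(1) = mul(f(0), 8) = mul(2, 8) = 16
f(2) = mul(f(1), 8) = mul(16, 8) = 128
f(3) = mul(f(2), 8) = mul(128, 8) = 1024
f(4) = mul(f(3), 8) = mul(1024, 8) = 8192
f(5) = mul(f(4), 8) = mul(8192, 8) = 65536
f(6) = mul(f(5), 8) = mul(65536, 8) = 524288
f(7) = mul(f(6), 8) = mul(524288, 8) = 4194304
f(8) = mul(f(7), 8) = mul(4194304, 8) = 33554432


33554432


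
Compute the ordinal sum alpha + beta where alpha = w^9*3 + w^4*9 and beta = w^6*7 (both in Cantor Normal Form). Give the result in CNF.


Ordinal addition (w^9*3 + w^4*9) + w^6*7:
alpha's leading term has exponent 9 > beta's exponent 6, so it survives.
alpha's tail term has exponent 4 < beta's exponent 6, so it is absorbed by beta.
In ordinal addition, any term followed by a strictly larger-exponent term is absorbed.
Result = w^9*3 + w^6*7

w^9*3 + w^6*7


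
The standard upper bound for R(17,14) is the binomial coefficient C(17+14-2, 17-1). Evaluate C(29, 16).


R(17,14) <= C(17+14-2, 17-1) = C(29, 16)
C(29, 16) = 29! / (16! * 13!)
= 67863915

67863915


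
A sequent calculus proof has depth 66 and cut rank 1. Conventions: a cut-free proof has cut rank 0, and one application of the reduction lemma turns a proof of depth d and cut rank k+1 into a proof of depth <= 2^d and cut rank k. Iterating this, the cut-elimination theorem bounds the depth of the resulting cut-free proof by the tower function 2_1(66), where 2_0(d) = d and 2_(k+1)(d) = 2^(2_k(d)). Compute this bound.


Each rank reduction sends depth d to at most 2^d; cut rank r needs r reductions.
2_0(66) = 66
2_1(66) = 2^66 = 73786976294838206464
Cut-free depth bound = 73786976294838206464

73786976294838206464


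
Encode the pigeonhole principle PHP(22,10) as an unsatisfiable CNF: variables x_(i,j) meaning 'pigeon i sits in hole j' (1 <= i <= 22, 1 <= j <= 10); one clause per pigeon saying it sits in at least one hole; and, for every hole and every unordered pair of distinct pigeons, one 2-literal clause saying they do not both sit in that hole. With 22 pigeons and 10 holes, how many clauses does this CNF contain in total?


PHP(22,10): 22 pigeons, 10 holes, 22*10 = 220 variables.
- pigeon clauses: one per pigeon -> 22 clauses
- hole clauses: 10 holes * C(22,2) = 10 * 231 -> 2310 clauses
Total clauses = 22 + 2310 = 2332

2332


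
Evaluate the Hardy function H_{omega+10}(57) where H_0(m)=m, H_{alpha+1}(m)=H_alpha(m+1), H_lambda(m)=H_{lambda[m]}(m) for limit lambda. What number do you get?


H_{omega+10}(57):
Unwind the 10 successor steps: H_{omega+10}(57) = H_omega(57+10) = H_omega(67).
H_omega(m) = H_m(m) = m + m = 2m.
Result = 2 * 67 = 134

134


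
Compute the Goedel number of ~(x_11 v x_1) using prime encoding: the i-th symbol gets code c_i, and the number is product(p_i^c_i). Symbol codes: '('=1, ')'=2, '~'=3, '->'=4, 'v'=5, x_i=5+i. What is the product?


Formula: ~(x_11 v x_1)
Symbol codes: [3, 1, 16, 5, 6, 2]
Primes: [2, 3, 5, 7, 11, 13]
p_1^3 = 2^3 = 8
p_2^1 = 3^1 = 3
p_3^16 = 5^16 = 152587890625
p_4^5 = 7^5 = 16807
p_5^6 = 11^6 = 1771561
p_6^2 = 13^2 = 169
Product = 18427411186021728515625000

18427411186021728515625000


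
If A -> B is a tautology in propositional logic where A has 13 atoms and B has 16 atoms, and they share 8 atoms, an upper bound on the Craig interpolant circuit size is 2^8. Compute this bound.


Shared atoms = 8
Craig interpolant size bound = 2^8
= 256

256


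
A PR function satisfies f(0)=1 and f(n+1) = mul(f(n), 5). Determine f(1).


f(0) = 1
f(1) = mul(f(0), 5) = mul(1, 5) = 5


5


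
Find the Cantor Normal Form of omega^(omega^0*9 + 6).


omega^(omega^0*9 + 6):
omega^0 = 1, so the exponent is 9 + 6 = 15 (finite ordinal addition).
Result = omega^15, already a single CNF term.

omega^15


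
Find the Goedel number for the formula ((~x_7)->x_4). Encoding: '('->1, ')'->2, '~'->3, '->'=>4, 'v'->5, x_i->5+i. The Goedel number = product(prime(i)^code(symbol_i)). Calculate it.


Formula: ((~x_7)->x_4)
Symbol codes: [1, 1, 3, 12, 2, 4, 9, 2]
Primes: [2, 3, 5, 7, 11, 13, 17, 19]
p_1^1 = 2^1 = 2
p_2^1 = 3^1 = 3
p_3^3 = 5^3 = 125
p_4^12 = 7^12 = 13841287201
p_5^2 = 11^2 = 121
p_6^4 = 13^4 = 28561
p_7^9 = 17^9 = 118587876497
p_8^2 = 19^2 = 361
Product = 1535833079580805873893736793832750

1535833079580805873893736793832750


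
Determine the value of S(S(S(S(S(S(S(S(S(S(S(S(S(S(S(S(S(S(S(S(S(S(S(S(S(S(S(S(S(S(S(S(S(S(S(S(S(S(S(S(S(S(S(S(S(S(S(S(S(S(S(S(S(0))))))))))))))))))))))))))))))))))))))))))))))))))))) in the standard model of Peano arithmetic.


Counting successors applied to 0:
53 applications of S to 0 = 53

53


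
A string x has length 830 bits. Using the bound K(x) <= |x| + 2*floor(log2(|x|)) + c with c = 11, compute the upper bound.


floor(log2(830)) = 9
2 * 9 = 18
K(x) <= 830 + 18 + 11 = 859

859


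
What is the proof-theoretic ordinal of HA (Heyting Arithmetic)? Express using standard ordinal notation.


The proof-theoretic ordinal of HA (Heyting Arithmetic) is a standard result in ordinal analysis.
This ordinal is the supremum of order types of primitive recursive well-orderings
that the theory can prove to be well-ordered.
For HA (Heyting Arithmetic), the proof-theoretic ordinal is epsilon_0.

epsilon_0


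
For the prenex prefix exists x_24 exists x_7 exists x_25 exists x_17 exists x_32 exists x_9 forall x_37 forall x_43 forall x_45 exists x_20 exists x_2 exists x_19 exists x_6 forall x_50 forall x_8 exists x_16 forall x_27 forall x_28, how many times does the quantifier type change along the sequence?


Walk the prefix and count type changes:
  position 1: exists -> exists
  position 2: exists -> exists
  position 3: exists -> exists
  position 4: exists -> exists
  position 5: exists -> exists
  position 6: exists -> forall <-- alternation
  position 7: forall -> forall
  position 8: forall -> forall
  position 9: forall -> exists <-- alternation
  position 10: exists -> exists
  position 11: exists -> exists
  position 12: exists -> exists
  position 13: exists -> forall <-- alternation
  position 14: forall -> forall
  position 15: forall -> exists <-- alternation
  position 16: exists -> forall <-- alternation
  position 17: forall -> forall
Total alternations = 5

5


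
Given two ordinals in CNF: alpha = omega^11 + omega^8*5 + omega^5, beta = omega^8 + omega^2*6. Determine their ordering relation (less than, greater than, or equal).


Compare term by term from highest exponent:
alpha = omega^11 + omega^8*5 + omega^5
beta = omega^8 + omega^2*6
Term 1: alpha has omega^11*1, beta has omega^8*1
Term 2: alpha has omega^8*5, beta has omega^2*6
Term 3: alpha has omega^5*1, beta has omega^0*0
Result: alpha > beta

alpha > beta


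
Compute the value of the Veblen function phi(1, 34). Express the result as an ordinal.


phi(1, 34):
phi(1, beta) = epsilon_beta (the beta-th epsilon number).
phi(1, 34) = epsilon_34

epsilon_34


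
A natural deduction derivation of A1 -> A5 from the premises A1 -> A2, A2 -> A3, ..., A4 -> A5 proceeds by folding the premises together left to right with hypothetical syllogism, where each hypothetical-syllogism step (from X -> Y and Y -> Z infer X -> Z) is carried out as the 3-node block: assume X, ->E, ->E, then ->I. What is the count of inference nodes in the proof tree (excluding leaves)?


There are 4 premises in the chain. The first HS step combines premises 1 and 2; each further premise needs one more HS step.
So 4 premises require 4 - 1 = 3 hypothetical-syllogism steps.
Each HS step uses 3 inference nodes (->E, ->E, ->I).
3 * 3 = 9 total inference nodes.

9


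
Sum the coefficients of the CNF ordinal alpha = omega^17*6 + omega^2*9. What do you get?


CNF: omega^17*6 + omega^2*9
Coefficients: 6 + 9 = 15

15


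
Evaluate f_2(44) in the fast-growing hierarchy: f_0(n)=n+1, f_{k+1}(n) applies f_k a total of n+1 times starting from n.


f_2(44) = f_1^45(44)
f_1(m) = 2m + 1.
Iterating: f_1^k(n) = 2^k*(n+1) - 1.
f_2(44) = 2^45*(44+1) - 1 = 35184372088832*45 - 1 = 1583296743997439

1583296743997439


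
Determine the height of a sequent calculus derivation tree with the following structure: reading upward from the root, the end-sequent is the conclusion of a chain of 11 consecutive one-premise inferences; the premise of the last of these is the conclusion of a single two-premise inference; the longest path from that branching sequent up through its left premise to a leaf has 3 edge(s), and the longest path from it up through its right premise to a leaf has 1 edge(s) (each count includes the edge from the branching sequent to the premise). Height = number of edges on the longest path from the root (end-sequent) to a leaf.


Longest path through the left premise: 3 edges (measured from the branching sequent)
Longest path through the right premise: 1 edges
Height of the subtree rooted at the branching sequent: max(3, 1) = 3
The branching sequent sits 11 edges above the root (the chain of one-premise inferences), so height = 3 + 11 = 14

14


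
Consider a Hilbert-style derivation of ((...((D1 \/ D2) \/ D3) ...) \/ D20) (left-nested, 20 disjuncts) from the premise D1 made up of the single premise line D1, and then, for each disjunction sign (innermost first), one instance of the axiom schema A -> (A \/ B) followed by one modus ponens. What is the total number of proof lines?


Building the left-nested 20-ary disjunction from D1:
- 1 premise line (D1)
- 20 disjuncts means 19 disjunction signs; each needs 1 axiom instance + 1 MP = 2 lines: 2 * 19 = 38
Total = 1 + 38 = 39 lines.

39


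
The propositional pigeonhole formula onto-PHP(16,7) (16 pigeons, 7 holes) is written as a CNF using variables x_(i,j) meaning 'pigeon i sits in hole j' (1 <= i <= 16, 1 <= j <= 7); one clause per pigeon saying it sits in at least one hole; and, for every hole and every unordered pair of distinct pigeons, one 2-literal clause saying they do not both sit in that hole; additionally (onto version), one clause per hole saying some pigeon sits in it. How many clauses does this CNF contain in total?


onto-PHP(16,7): 16 pigeons, 7 holes, 16*7 = 112 variables.
- pigeon clauses: one per pigeon -> 16 clauses
- hole clauses: 7 holes * C(16,2) = 7 * 120 -> 840 clauses
- onto clauses: one per hole -> 7 clauses
Total clauses = 16 + 840 + 7 = 863

863


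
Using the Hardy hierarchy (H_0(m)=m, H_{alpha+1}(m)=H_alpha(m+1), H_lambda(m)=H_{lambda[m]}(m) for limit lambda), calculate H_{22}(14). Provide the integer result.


H_22(14):
For finite ordinals k, H_k(n) = n + k (each successor step adds 1).
H_22(14) = 14 + 22 = 36

36


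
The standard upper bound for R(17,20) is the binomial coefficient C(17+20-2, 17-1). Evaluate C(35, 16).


R(17,20) <= C(17+20-2, 17-1) = C(35, 16)
C(35, 16) = 35! / (16! * 19!)
= 4059928950

4059928950


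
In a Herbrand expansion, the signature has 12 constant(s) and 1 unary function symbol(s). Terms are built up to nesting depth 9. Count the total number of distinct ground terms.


Herbrand terms by depth:
Depth 0: 12 constants
Depth 1: 12 new terms (running total: 24)
Depth 2: 12 new terms (running total: 36)
Depth 3: 12 new terms (running total: 48)
Depth 4: 12 new terms (running total: 60)
Depth 5: 12 new terms (running total: 72)
Depth 6: 12 new terms (running total: 84)
Depth 7: 12 new terms (running total: 96)
Depth 8: 12 new terms (running total: 108)
Depth 9: 12 new terms (running total: 120)
Total distinct ground terms = 120

120


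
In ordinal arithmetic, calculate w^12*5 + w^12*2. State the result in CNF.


Ordinal addition w^12*5 + w^12*2:
Both terms have the same exponent 12.
w^e*c + w^e*d = w^e*(c+d).
Result = w^12*(5+2) = w^12*7

w^12*7


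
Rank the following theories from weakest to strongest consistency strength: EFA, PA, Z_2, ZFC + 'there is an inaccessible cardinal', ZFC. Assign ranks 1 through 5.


Ordering by consistency strength:
1. EFA
2. PA
3. Z_2
4. ZFC
5. ZFC + 'there is an inaccessible cardinal'


EFA=1, PA=2, Z_2=3, ZFC + 'there is an inaccessible cardinal'=5, ZFC=4


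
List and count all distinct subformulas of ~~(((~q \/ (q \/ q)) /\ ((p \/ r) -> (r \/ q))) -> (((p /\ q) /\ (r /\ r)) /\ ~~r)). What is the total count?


Formula: ~~(((~q \/ (q \/ q)) /\ ((p \/ r) -> (r \/ q))) -> (((p /\ q) /\ (r /\ r)) /\ ~~r))
Subformulas found:
  1. r
  2. q
  3. p
  4. ~r
  5. ~q
  6. ~~r
  7. (r /\ r)
  8. (p /\ q)
  9. (r \/ q)
  10. (q \/ q)
  11. (p \/ r)
  12. (~q \/ (q \/ q))
  13. ((p \/ r) -> (r \/ q))
  14. ((p /\ q) /\ (r /\ r))
  15. (((p /\ q) /\ (r /\ r)) /\ ~~r)
  16. ((~q \/ (q \/ q)) /\ ((p \/ r) -> (r \/ q)))
  17. (((~q \/ (q \/ q)) /\ ((p \/ r) -> (r \/ q))) -> (((p /\ q) /\ (r /\ r)) /\ ~~r))
  18. ~(((~q \/ (q \/ q)) /\ ((p \/ r) -> (r \/ q))) -> (((p /\ q) /\ (r /\ r)) /\ ~~r))
  19. ~~(((~q \/ (q \/ q)) /\ ((p \/ r) -> (r \/ q))) -> (((p /\ q) /\ (r /\ r)) /\ ~~r))
Total distinct subformulas = 19

19


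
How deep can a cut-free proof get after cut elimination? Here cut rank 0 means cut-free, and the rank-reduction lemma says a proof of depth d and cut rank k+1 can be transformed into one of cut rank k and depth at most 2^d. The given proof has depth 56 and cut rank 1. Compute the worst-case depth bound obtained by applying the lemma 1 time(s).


Each rank reduction sends depth d to at most 2^d; cut rank r needs r reductions.
2_0(56) = 56
2_1(56) = 2^56 = 72057594037927936
Cut-free depth bound = 72057594037927936

72057594037927936


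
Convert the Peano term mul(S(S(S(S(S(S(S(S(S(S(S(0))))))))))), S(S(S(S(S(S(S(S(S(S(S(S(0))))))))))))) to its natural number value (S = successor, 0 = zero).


mul(S^11(0), S^12(0)):
S^11(0) = 11
S^12(0) = 12
11 * 12 = 132

132


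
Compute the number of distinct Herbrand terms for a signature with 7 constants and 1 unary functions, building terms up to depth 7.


Herbrand terms by depth:
Depth 0: 7 constants
Depth 1: 7 new terms (running total: 14)
Depth 2: 7 new terms (running total: 21)
Depth 3: 7 new terms (running total: 28)
Depth 4: 7 new terms (running total: 35)
Depth 5: 7 new terms (running total: 42)
Depth 6: 7 new terms (running total: 49)
Depth 7: 7 new terms (running total: 56)
Total distinct ground terms = 56

56


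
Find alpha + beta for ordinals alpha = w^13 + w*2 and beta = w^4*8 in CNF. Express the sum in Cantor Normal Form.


Ordinal addition (w^13 + w*2) + w^4*8:
alpha's leading term has exponent 13 > beta's exponent 4, so it survives.
alpha's tail term has exponent 1 < beta's exponent 4, so it is absorbed by beta.
In ordinal addition, any term followed by a strictly larger-exponent term is absorbed.
Result = w^13 + w^4*8

w^13 + w^4*8


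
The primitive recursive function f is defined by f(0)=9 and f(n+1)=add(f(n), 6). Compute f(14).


f(0) = 9
f(1) = add(f(0), 6) = add(9, 6) = 15
f(2) = add(f(1), 6) = add(15, 6) = 21
f(3) = add(f(2), 6) = add(21, 6) = 27
f(4) = add(f(3), 6) = add(27, 6) = 33
f(5) = add(f(4), 6) = add(33, 6) = 39
f(6) = add(f(5), 6) = add(39, 6) = 45
f(7) = add(f(6), 6) = add(45, 6) = 51
f(8) = add(f(7), 6) = add(51, 6) = 57
f(9) = add(f(8), 6) = add(57, 6) = 63
f(10) = add(f(9), 6) = add(63, 6) = 69
f(11) = add(f(10), 6) = add(69, 6) = 75
f(12) = add(f(11), 6) = add(75, 6) = 81
f(13) = add(f(12), 6) = add(81, 6) = 87
f(14) = add(f(13), 6) = add(87, 6) = 93


93


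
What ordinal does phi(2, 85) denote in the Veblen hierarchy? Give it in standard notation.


phi(2, 85):
phi(2, beta) = zeta_beta (the beta-th zeta number, fixed point of epsilon).
phi(2, 85) = zeta_85

zeta_85


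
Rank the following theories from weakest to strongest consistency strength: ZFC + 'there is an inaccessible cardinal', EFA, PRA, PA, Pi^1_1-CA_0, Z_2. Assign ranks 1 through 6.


Ordering by consistency strength:
1. EFA
2. PRA
3. PA
4. Pi^1_1-CA_0
5. Z_2
6. ZFC + 'there is an inaccessible cardinal'


ZFC + 'there is an inaccessible cardinal'=6, EFA=1, PRA=2, PA=3, Pi^1_1-CA_0=4, Z_2=5


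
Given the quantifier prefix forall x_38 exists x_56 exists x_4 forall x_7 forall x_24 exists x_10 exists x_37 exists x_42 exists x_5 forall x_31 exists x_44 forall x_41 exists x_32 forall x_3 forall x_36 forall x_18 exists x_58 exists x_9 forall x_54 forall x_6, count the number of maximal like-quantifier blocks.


Alternations = 10.
Blocks = alternations + 1 = 11

11


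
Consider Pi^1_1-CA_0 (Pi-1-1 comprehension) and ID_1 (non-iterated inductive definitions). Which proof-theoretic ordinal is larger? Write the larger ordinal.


Proof-theoretic ordinal of Pi^1_1-CA_0 (Pi-1-1 comprehension): psi_0(Omega_omega)
Proof-theoretic ordinal of ID_1 (non-iterated inductive definitions): psi_0(epsilon_{Omega+1})
Comparing: psi_0(epsilon_{Omega+1}) < psi_0(Omega_omega).
The larger ordinal is psi_0(Omega_omega) (from Pi^1_1-CA_0 (Pi-1-1 comprehension)).

psi_0(Omega_omega)


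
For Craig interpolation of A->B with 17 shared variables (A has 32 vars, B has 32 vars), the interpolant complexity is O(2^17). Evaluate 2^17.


Shared atoms = 17
Craig interpolant size bound = 2^17
= 131072

131072


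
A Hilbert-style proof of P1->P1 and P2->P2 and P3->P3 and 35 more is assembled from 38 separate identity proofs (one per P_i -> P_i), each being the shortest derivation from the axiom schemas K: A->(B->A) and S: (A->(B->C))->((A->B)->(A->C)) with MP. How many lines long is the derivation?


The shortest proof of A->A from K and S in the Hilbert calculus has exactly 5 lines:
(1) K instance A->((A->A)->A), (2) S instance, (3) MP on 1,2, (4) K instance A->(A->A), (5) MP on 3,4.
For 38 independent identities: 38 * 5 = 190 lines total.

190


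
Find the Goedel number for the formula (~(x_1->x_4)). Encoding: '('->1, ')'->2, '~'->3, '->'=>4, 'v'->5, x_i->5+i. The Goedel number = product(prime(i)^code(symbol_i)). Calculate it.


Formula: (~(x_1->x_4))
Symbol codes: [1, 3, 1, 6, 4, 9, 2, 2]
Primes: [2, 3, 5, 7, 11, 13, 17, 19]
p_1^1 = 2^1 = 2
p_2^3 = 3^3 = 27
p_3^1 = 5^1 = 5
p_4^6 = 7^6 = 117649
p_5^4 = 11^4 = 14641
p_6^9 = 13^9 = 10604499373
p_7^2 = 17^2 = 289
p_8^2 = 19^2 = 361
Product = 514538599748096821289702310

514538599748096821289702310


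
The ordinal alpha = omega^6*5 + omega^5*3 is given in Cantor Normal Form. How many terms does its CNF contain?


CNF: omega^6*5 + omega^5*3
Count the summands separated by '+':
  term 1: omega^6*5
  term 2: omega^5*3
Total terms = 2

2


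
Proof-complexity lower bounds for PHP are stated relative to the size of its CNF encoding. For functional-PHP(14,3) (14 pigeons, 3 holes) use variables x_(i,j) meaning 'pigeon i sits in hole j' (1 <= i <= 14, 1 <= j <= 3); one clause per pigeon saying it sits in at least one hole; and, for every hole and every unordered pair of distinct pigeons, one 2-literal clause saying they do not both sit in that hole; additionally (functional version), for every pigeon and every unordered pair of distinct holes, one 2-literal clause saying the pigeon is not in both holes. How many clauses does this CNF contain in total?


functional-PHP(14,3): 14 pigeons, 3 holes, 14*3 = 42 variables.
- pigeon clauses: one per pigeon -> 14 clauses
- hole clauses: 3 holes * C(14,2) = 3 * 91 -> 273 clauses
- functional clauses: 14 pigeons * C(3,2) = 14 * 3 -> 42 clauses
Total clauses = 14 + 273 + 42 = 329

329


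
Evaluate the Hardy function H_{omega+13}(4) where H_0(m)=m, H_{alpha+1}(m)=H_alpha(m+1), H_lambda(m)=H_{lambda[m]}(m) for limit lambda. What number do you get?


H_{omega+13}(4):
Unwind the 13 successor steps: H_{omega+13}(4) = H_omega(4+13) = H_omega(17).
H_omega(m) = H_m(m) = m + m = 2m.
Result = 2 * 17 = 34

34


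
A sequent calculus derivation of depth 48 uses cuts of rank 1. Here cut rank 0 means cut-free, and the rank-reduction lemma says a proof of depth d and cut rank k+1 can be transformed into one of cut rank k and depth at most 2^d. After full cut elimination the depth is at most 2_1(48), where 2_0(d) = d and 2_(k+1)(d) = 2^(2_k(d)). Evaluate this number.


Each rank reduction sends depth d to at most 2^d; cut rank r needs r reductions.
2_0(48) = 48
2_1(48) = 2^48 = 281474976710656
Cut-free depth bound = 281474976710656

281474976710656


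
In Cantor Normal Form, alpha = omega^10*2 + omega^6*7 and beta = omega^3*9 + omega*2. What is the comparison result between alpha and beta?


Compare term by term from highest exponent:
alpha = omega^10*2 + omega^6*7
beta = omega^3*9 + omega*2
Term 1: alpha has omega^10*2, beta has omega^3*9
Term 2: alpha has omega^6*7, beta has omega^1*2
Result: alpha > beta

alpha > beta


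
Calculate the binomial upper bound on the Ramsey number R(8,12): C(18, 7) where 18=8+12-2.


R(8,12) <= C(8+12-2, 8-1) = C(18, 7)
C(18, 7) = 18! / (7! * 11!)
= 31824

31824


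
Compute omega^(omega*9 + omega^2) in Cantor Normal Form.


omega^(omega*9 + omega^2):
In ordinal addition a term is absorbed by a following term of strictly larger exponent: 1 < 2, so omega*9 + omega^2 = omega^2.
omega raised to a CNF ordinal is a single CNF term: Result = omega^(omega^2)

omega^(omega^2)


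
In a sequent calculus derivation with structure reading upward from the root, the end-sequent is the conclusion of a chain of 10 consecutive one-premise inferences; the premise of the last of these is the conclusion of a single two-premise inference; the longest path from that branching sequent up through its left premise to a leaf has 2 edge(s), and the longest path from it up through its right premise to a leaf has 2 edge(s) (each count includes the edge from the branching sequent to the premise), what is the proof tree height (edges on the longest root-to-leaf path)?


Longest path through the left premise: 2 edges (measured from the branching sequent)
Longest path through the right premise: 2 edges
Height of the subtree rooted at the branching sequent: max(2, 2) = 2
The branching sequent sits 10 edges above the root (the chain of one-premise inferences), so height = 2 + 10 = 12

12


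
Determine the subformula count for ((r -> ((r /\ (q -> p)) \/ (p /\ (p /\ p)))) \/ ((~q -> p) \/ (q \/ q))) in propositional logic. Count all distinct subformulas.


Formula: ((r -> ((r /\ (q -> p)) \/ (p /\ (p /\ p)))) \/ ((~q -> p) \/ (q \/ q)))
Subformulas found:
  1. q
  2. r
  3. p
  4. ~q
  5. (p /\ p)
  6. (q \/ q)
  7. (q -> p)
  8. (~q -> p)
  9. (r /\ (q -> p))
  10. (p /\ (p /\ p))
  11. ((~q -> p) \/ (q \/ q))
  12. ((r /\ (q -> p)) \/ (p /\ (p /\ p)))
  13. (r -> ((r /\ (q -> p)) \/ (p /\ (p /\ p))))
  14. ((r -> ((r /\ (q -> p)) \/ (p /\ (p /\ p)))) \/ ((~q -> p) \/ (q \/ q)))
Total distinct subformulas = 14

14


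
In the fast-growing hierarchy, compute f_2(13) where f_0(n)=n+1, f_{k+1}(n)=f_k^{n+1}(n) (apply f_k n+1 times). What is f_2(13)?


f_2(13) = f_1^14(13)
f_1(m) = 2m + 1.
Iterating: f_1^k(n) = 2^k*(n+1) - 1.
f_2(13) = 2^14*(13+1) - 1 = 16384*14 - 1 = 229375

229375


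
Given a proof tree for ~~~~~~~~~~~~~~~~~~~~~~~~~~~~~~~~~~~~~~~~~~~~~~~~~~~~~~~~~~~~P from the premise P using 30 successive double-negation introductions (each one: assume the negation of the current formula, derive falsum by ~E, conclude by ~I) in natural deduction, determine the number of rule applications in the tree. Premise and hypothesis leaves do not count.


Each double-negation introduction (from C infer ~~C) uses 2 inference nodes: one ~E (C and ~C give falsum) and one ~I (discharge ~C).
30 double negations = 30 * 2 = 60 inference nodes.

60


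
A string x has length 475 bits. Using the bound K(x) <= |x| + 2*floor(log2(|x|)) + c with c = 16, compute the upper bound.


floor(log2(475)) = 8
2 * 8 = 16
K(x) <= 475 + 16 + 16 = 507

507


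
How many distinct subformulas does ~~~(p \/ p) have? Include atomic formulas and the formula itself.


Formula: ~~~(p \/ p)
Subformulas found:
  1. p
  2. (p \/ p)
  3. ~(p \/ p)
  4. ~~(p \/ p)
  5. ~~~(p \/ p)
Total distinct subformulas = 5

5


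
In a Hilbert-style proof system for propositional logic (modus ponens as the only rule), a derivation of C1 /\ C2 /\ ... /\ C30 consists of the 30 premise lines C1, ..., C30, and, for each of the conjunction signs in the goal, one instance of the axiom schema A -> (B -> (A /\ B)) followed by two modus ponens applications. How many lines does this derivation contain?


Conjoining 30 premises:
- 30 premise lines
- the goal has 29 conjunction signs; each costs 1 axiom instance + 2 MP = 3 lines: 3 * 29 = 87
Total = 30 + 87 = 117 lines.

117


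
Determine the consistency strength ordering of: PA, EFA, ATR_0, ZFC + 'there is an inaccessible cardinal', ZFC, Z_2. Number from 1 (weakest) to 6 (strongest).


Ordering by consistency strength:
1. EFA
2. PA
3. ATR_0
4. Z_2
5. ZFC
6. ZFC + 'there is an inaccessible cardinal'


PA=2, EFA=1, ATR_0=3, ZFC + 'there is an inaccessible cardinal'=6, ZFC=5, Z_2=4


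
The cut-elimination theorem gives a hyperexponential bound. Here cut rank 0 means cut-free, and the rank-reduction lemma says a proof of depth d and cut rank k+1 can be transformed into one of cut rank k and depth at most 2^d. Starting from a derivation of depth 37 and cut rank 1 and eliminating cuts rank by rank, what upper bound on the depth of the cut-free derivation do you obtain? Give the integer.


Each rank reduction sends depth d to at most 2^d; cut rank r needs r reductions.
2_0(37) = 37
2_1(37) = 2^37 = 137438953472
Cut-free depth bound = 137438953472

137438953472
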